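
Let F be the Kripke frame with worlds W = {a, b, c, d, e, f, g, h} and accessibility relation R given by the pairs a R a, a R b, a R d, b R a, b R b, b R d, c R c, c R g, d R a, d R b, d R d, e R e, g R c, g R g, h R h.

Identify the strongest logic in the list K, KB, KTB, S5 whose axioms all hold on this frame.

Symmetric (axiom B): yes — every pair in R has its reverse in R.
Reflexive (axiom T): no — f is not related to itself.
Euclidean (axiom 5): yes — any two successors of a common world are R-related.
So F validates K, KB; KTB would additionally require R to be reflexive. The strongest is KB.

KB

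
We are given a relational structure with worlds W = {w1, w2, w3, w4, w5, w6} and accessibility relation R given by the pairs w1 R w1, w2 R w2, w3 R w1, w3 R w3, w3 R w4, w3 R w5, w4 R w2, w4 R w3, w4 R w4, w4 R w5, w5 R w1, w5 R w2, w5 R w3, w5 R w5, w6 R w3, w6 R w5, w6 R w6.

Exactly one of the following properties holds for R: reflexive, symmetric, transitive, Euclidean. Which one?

reflexive

Reflexive: yes — every world is R-related to itself.
Symmetric: no — w3 R w1 but not w1 R w3.
Transitive: no — w3 R w4 and w4 R w2, but not w3 R w2.
Euclidean: no — w3 R w1 and w3 R w4, but not w1 R w4.
Only reflexive holds.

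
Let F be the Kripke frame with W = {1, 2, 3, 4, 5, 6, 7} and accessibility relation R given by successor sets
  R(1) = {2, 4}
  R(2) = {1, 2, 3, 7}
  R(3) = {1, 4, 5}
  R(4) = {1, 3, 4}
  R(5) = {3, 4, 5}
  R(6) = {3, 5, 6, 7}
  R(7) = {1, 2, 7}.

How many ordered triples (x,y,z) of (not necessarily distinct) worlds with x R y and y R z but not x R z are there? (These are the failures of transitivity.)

22

Enumerating: (1,2,1), (1,2,3), (1,2,7), (1,4,1), (1,4,3), (2,1,4), (2,3,4), (2,3,5), (3,1,2), (3,4,3), (3,5,3), (4,1,2), … and 10 more.
Total: 22.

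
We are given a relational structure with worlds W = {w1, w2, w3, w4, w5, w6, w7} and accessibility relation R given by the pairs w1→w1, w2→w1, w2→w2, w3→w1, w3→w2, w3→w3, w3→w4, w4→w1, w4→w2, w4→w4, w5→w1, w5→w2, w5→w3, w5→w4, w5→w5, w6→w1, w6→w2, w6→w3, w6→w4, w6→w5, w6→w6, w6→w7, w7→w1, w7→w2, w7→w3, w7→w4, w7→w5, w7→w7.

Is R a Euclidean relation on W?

No

Euclidean: no — w3 R w1 and w3 R w2, but not w1 R w2.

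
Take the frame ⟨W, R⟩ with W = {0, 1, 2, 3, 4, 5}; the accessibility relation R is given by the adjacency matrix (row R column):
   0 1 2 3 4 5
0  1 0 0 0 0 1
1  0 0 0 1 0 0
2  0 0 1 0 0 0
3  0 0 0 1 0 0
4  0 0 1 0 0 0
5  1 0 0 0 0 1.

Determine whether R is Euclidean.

Euclidean: yes — any two successors of a common world are R-related.

Yes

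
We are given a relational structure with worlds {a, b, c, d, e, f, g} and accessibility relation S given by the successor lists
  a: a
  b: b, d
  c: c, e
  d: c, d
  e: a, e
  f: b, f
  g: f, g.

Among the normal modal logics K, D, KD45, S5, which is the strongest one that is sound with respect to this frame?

D

Serial (axiom D): yes — every world has a successor (e.g. a S a).
Euclidean (axiom 5): no — b S d and b S b, but not d S b.
Transitive (axiom 4): no — b S d and d S c, but not b S c.
Reflexive (axiom T): yes — every world is S-related to itself.
So F validates K, D; KD45 would additionally require S to be Euclidean and transitive. The strongest is D.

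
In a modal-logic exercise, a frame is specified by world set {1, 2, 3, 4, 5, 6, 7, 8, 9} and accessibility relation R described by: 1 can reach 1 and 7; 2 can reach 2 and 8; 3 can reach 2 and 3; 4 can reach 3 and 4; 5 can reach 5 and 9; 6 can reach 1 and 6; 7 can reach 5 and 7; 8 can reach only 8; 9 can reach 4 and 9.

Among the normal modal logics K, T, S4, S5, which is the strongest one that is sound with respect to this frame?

T

Reflexive (axiom T): yes — every world is R-related to itself.
Transitive (axiom 4): no — 1 R 7 and 7 R 5, but not 1 R 5.
Euclidean (axiom 5): no — 1 R 7 and 1 R 1, but not 7 R 1.
So F validates K, T; S4 would additionally require R to be transitive. The strongest is T.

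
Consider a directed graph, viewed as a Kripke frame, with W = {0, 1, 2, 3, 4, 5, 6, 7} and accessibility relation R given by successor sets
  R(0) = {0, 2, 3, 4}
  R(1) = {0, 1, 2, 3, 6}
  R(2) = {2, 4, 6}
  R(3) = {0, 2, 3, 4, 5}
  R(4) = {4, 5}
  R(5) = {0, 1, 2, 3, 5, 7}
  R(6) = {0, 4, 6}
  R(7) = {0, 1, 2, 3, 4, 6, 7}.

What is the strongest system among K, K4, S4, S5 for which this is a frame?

Transitive (axiom 4): no — 0 R 2 and 2 R 6, but not 0 R 6.
Reflexive (axiom T): yes — every world is R-related to itself.
Euclidean (axiom 5): no — 0 R 2 and 0 R 3, but not 2 R 3.
So F validates K; K4 would additionally require R to be transitive. The strongest is K.

K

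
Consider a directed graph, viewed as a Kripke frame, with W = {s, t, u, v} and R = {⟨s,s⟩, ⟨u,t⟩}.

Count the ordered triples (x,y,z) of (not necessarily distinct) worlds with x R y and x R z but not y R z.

Enumerating: (u,t,t).

1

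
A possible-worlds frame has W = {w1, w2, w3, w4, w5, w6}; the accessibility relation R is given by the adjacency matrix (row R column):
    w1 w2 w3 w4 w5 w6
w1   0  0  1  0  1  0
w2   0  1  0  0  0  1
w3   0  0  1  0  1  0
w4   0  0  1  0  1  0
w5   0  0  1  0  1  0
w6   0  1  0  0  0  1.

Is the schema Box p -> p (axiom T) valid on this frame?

No

The schema T characterises exactly the reflexive frames.
Reflexive: no — w1 is not related to itself.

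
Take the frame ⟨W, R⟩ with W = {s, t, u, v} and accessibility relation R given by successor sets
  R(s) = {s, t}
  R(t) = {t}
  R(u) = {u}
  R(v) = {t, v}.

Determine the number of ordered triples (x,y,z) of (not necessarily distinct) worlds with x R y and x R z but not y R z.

2

Enumerating: (s,t,s), (v,t,v).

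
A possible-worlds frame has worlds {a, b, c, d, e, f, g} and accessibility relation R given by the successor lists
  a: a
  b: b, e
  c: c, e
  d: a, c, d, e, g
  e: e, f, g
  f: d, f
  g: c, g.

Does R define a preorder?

Reflexive: yes — every world is R-related to itself.
Transitive: no — b R e and e R f, but not b R f.
So R is not a preorder.

No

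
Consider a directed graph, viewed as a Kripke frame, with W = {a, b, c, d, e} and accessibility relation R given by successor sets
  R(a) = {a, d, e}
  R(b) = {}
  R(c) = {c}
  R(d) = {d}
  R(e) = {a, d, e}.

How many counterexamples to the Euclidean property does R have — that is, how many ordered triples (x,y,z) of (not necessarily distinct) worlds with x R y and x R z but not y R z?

4

Enumerating: (a,d,a), (a,d,e), (e,d,a), (e,d,e).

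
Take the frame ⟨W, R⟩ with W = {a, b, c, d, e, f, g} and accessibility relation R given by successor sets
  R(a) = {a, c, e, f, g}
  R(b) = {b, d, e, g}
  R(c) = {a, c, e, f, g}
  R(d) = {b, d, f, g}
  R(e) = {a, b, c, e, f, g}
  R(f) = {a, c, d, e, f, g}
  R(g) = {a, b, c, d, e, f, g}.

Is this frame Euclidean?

No

Euclidean: no — b R d and b R e, but not d R e.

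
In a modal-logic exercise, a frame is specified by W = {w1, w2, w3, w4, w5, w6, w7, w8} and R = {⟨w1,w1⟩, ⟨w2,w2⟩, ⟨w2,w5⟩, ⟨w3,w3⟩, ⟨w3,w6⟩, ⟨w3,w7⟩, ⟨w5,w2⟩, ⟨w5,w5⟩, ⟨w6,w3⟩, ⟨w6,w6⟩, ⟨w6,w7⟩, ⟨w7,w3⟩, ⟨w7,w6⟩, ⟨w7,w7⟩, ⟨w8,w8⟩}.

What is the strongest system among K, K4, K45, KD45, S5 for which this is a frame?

K45

Transitive (axiom 4): yes — every two-step R-path is closed by a direct edge.
Euclidean (axiom 5): yes — any two successors of a common world are R-related.
Serial (axiom D): no — w4 has no R-successor.
Reflexive (axiom T): no — w4 is not related to itself.
So F validates K, K4, K45; KD45 would additionally require R to be serial. The strongest is K45.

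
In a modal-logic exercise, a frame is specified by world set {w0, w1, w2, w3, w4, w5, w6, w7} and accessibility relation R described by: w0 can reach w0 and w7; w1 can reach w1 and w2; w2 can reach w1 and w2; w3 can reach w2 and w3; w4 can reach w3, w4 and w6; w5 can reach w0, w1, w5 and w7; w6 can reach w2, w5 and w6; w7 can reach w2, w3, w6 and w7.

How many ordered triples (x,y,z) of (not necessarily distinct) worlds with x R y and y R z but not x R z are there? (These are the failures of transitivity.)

Enumerating: (w0,w7,w2), (w0,w7,w3), (w0,w7,w6), (w3,w2,w1), (w4,w3,w2), (w4,w6,w2), (w4,w6,w5), (w5,w1,w2), (w5,w7,w2), (w5,w7,w3), (w5,w7,w6), (w6,w2,w1), (w6,w5,w0), (w6,w5,w1), (w6,w5,w7), (w7,w2,w1), (w7,w6,w5).

17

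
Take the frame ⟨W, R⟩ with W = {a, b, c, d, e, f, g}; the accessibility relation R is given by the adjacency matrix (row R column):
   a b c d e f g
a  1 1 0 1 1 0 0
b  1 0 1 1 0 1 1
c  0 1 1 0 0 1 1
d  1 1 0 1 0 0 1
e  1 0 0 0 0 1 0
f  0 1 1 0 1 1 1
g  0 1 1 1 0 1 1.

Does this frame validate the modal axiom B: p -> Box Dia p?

By correspondence theory, B is valid on a frame iff R is symmetric.
Symmetric: yes — every pair in R has its reverse in R.

Yes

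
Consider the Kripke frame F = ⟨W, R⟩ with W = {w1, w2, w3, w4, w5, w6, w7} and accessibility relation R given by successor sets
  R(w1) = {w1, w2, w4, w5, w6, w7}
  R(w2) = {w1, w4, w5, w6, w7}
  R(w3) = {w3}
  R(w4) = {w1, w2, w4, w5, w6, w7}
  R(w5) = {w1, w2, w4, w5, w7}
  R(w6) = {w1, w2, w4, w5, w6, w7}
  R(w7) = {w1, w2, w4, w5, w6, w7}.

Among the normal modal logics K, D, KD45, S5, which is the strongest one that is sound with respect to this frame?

Serial (axiom D): yes — every world has a successor (e.g. w1 R w1).
Euclidean (axiom 5): no — w1 R w5 and w1 R w6, but not w5 R w6.
Transitive (axiom 4): no — w5 R w1 and w1 R w6, but not w5 R w6.
Reflexive (axiom T): no — w2 is not related to itself.
So F validates K, D; KD45 would additionally require R to be Euclidean and transitive. The strongest is D.

D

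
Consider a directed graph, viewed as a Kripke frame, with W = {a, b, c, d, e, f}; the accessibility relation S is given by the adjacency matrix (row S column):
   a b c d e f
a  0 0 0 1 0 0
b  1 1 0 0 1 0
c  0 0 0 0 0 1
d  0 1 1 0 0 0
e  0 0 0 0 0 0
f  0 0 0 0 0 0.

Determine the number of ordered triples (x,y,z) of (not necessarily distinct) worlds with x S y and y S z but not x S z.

Enumerating: (a,d,b), (a,d,c), (b,a,d), (d,b,a), (d,b,e), (d,c,f).

6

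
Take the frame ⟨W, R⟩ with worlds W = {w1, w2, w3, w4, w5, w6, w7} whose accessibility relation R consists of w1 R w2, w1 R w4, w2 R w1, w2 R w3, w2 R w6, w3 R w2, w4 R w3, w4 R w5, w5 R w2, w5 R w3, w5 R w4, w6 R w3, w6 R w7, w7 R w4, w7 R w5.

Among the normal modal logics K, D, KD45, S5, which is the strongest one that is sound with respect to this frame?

D

Serial (axiom D): yes — every world has a successor (e.g. w1 R w2).
Euclidean (axiom 5): no — w1 R w2 and w1 R w4, but not w2 R w4.
Transitive (axiom 4): no — w1 R w2 and w2 R w3, but not w1 R w3.
Reflexive (axiom T): no — w1 is not related to itself.
So F validates K, D; KD45 would additionally require R to be Euclidean and transitive. The strongest is D.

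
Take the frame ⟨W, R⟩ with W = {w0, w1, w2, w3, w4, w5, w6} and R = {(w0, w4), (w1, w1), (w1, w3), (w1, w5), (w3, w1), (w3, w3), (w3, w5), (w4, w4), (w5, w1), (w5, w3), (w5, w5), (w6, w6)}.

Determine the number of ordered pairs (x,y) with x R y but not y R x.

1

Enumerating: (w0,w4).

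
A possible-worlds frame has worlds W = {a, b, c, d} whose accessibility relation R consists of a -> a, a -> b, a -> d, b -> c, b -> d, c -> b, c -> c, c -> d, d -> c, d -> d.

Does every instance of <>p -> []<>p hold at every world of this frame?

No

Axiom 5 corresponds to the accessibility relation being Euclidean.
Euclidean: no — a R d and a R b, but not d R b.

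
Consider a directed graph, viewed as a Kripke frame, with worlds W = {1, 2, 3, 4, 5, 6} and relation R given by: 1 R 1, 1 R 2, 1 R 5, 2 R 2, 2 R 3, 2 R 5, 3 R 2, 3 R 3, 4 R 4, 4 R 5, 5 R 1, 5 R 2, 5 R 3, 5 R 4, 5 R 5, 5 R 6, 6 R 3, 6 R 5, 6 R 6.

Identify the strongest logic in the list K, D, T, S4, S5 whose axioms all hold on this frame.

Serial (axiom D): yes — every world has a successor (e.g. 1 R 1).
Reflexive (axiom T): yes — every world is R-related to itself.
Transitive (axiom 4): no — 1 R 2 and 2 R 3, but not 1 R 3.
Euclidean (axiom 5): no — 2 R 3 and 2 R 5, but not 3 R 5.
So F validates K, D, T; S4 would additionally require R to be transitive. The strongest is T.

T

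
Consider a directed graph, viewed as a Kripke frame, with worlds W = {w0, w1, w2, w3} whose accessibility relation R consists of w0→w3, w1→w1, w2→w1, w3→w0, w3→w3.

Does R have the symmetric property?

No

Symmetric: no — w2 R w1 but not w1 R w2.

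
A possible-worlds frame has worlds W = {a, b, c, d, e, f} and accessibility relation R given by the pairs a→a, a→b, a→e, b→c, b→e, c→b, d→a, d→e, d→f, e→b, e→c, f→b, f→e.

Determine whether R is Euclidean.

Euclidean: no — b R c and b R e, but not c R e.

No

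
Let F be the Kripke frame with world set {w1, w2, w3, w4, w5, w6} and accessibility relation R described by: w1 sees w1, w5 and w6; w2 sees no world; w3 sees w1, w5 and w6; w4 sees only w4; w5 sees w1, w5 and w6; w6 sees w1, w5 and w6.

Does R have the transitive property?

Transitive: yes — every two-step R-path is closed by a direct edge.

Yes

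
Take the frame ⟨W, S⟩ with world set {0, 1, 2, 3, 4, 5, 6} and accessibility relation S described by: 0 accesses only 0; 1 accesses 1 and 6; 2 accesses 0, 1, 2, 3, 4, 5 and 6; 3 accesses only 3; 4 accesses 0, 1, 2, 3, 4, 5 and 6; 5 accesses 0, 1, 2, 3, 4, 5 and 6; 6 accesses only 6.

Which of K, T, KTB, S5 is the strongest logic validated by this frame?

T

Reflexive (axiom T): yes — every world is S-related to itself.
Symmetric (axiom B): no — 1 S 6 but not 6 S 1.
Euclidean (axiom 5): no — 2 S 0 and 2 S 1, but not 0 S 1.
So F validates K, T; KTB would additionally require S to be symmetric. The strongest is T.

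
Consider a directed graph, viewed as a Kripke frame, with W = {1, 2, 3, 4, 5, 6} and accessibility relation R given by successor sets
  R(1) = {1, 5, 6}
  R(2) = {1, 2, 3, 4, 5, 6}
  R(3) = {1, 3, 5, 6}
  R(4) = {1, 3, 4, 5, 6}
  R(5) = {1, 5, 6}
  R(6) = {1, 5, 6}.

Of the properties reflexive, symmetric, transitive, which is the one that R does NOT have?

symmetric

Reflexive: yes — every world is R-related to itself.
Symmetric: no — 2 R 1 but not 1 R 2.
Transitive: yes — every two-step R-path is closed by a direct edge.
Only symmetric fails.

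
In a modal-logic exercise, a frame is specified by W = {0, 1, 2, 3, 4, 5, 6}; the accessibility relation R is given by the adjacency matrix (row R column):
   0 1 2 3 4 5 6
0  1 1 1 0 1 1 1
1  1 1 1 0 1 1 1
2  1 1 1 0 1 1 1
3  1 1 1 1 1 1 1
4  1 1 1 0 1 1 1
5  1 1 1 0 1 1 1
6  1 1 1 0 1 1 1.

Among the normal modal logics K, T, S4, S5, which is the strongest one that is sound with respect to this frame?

Reflexive (axiom T): yes — every world is R-related to itself.
Transitive (axiom 4): yes — every two-step R-path is closed by a direct edge.
Euclidean (axiom 5): no — 3 R 0 and 3 R 3, but not 0 R 3.
So F validates K, T, S4; S5 would additionally require R to be Euclidean. The strongest is S4.

S4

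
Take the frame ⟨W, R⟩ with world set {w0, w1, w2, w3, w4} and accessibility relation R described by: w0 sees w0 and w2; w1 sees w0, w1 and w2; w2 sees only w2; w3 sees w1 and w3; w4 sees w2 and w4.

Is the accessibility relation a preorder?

No

Reflexive: yes — every world is R-related to itself.
Transitive: no — w3 R w1 and w1 R w0, but not w3 R w0.
So R is not a preorder.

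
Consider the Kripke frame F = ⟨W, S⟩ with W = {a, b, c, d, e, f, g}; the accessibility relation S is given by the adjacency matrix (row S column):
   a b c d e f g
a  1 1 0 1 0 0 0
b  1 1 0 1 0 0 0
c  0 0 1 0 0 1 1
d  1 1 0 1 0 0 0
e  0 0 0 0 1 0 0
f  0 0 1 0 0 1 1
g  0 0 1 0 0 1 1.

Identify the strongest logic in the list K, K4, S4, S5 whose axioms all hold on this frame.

Transitive (axiom 4): yes — every two-step S-path is closed by a direct edge.
Reflexive (axiom T): yes — every world is S-related to itself.
Euclidean (axiom 5): yes — any two successors of a common world are S-related.
So F validates K, K4, S4, S5. The strongest is S5.

S5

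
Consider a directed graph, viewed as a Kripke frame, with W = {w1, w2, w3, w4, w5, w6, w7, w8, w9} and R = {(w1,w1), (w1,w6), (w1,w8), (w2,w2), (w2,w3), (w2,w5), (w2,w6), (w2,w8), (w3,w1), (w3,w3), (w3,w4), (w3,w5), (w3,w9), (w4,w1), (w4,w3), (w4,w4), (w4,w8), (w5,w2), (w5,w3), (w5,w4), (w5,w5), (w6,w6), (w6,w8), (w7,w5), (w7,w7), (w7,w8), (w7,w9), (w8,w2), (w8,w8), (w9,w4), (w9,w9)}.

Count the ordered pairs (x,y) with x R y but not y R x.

14

Enumerating: (w1,w6), (w1,w8), (w2,w3), (w2,w6), (w3,w1), (w3,w9), (w4,w1), (w4,w8), (w5,w4), (w6,w8), (w7,w5), (w7,w8), (w7,w9), (w9,w4).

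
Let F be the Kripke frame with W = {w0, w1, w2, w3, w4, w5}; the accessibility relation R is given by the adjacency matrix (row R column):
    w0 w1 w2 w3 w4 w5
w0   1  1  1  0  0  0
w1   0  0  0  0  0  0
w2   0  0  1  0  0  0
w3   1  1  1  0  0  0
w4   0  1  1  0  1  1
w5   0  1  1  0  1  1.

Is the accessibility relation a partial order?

Reflexive: no — w1 is not related to itself.
Transitive: yes — every two-step R-path is closed by a direct edge.
Antisymmetric: no — w4 R w5 and w5 R w4 with w4 ≠ w5.
So R is not a partial order.

No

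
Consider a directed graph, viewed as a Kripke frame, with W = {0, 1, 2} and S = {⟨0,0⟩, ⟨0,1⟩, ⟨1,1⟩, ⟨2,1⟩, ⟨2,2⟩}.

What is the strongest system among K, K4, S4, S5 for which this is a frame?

S4

Transitive (axiom 4): yes — every two-step S-path is closed by a direct edge.
Reflexive (axiom T): yes — every world is S-related to itself.
Euclidean (axiom 5): no — 0 S 1 and 0 S 0, but not 1 S 0.
So F validates K, K4, S4; S5 would additionally require S to be Euclidean. The strongest is S4.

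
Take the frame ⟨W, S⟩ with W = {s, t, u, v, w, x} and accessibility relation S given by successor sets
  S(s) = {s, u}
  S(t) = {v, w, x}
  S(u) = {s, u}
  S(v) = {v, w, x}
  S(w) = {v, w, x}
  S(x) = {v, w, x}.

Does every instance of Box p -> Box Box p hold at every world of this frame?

Yes

Axiom 4 corresponds to the accessibility relation being transitive.
Transitive: yes — every two-step S-path is closed by a direct edge.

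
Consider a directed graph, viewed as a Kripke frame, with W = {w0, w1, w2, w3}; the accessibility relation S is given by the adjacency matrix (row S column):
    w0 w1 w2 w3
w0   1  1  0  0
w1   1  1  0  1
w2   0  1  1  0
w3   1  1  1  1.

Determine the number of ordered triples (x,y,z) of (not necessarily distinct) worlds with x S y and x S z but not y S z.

7

Enumerating: (w1,w0,w3), (w2,w1,w2), (w3,w0,w2), (w3,w0,w3), (w3,w1,w2), (w3,w2,w0), (w3,w2,w3).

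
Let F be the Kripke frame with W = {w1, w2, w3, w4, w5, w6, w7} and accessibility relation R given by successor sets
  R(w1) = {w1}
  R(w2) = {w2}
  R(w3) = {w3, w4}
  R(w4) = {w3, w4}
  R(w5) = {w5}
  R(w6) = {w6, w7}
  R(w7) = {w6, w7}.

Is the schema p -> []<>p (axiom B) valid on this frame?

Yes

The schema B characterises exactly the symmetric frames.
Symmetric: yes — every pair in R has its reverse in R.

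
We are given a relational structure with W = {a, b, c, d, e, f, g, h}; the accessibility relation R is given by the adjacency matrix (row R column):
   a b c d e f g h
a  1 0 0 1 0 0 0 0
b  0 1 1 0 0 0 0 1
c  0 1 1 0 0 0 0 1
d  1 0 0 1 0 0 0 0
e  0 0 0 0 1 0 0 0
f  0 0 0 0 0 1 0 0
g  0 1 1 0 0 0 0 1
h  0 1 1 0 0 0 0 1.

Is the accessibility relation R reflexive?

Reflexive: no — g is not related to itself.

No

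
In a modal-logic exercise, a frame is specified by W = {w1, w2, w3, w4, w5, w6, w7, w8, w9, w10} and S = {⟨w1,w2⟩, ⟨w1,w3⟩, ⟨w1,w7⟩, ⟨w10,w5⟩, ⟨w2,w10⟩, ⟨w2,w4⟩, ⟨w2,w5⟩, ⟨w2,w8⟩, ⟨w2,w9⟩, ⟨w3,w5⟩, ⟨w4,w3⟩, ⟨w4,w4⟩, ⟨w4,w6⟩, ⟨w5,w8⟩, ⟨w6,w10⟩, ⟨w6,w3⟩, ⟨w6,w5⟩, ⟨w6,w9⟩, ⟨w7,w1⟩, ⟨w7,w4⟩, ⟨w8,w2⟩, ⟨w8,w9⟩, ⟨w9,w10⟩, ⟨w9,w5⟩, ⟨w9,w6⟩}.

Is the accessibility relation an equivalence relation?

No

Reflexive: no — w1 is not related to itself.
Symmetric: no — w1 S w2 but not w2 S w1.
Transitive: no — w1 S w2 and w2 S w10, but not w1 S w10.
So S is not an equivalence relation.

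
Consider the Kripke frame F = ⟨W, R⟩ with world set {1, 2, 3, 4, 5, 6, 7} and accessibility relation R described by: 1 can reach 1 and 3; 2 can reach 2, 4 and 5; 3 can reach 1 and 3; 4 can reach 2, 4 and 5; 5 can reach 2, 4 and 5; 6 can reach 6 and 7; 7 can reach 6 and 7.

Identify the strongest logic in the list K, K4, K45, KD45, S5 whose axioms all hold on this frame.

Transitive (axiom 4): yes — every two-step R-path is closed by a direct edge.
Euclidean (axiom 5): yes — any two successors of a common world are R-related.
Serial (axiom D): yes — every world has a successor (e.g. 1 R 1).
Reflexive (axiom T): yes — every world is R-related to itself.
So F validates K, K4, K45, KD45, S5. The strongest is S5.

S5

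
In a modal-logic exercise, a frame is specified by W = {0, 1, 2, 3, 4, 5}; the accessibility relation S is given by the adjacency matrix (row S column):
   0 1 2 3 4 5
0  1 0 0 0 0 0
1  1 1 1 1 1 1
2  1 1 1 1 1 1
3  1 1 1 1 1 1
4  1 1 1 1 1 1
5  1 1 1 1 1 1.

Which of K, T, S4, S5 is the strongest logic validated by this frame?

Reflexive (axiom T): yes — every world is S-related to itself.
Transitive (axiom 4): yes — every two-step S-path is closed by a direct edge.
Euclidean (axiom 5): no — 1 S 0 and 1 S 2, but not 0 S 2.
So F validates K, T, S4; S5 would additionally require S to be Euclidean. The strongest is S4.

S4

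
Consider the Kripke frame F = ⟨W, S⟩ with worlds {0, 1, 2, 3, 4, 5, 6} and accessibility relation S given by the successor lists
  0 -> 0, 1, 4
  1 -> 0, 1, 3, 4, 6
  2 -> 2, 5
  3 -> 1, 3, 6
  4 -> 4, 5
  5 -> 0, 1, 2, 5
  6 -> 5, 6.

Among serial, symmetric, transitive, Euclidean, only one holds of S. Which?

Serial: yes — every world has a successor (e.g. 0 S 0).
Symmetric: no — 0 S 4 but not 4 S 0.
Transitive: no — 0 S 1 and 1 S 3, but not 0 S 3.
Euclidean: no — 0 S 4 and 0 S 1, but not 4 S 1.
Only serial holds.

serial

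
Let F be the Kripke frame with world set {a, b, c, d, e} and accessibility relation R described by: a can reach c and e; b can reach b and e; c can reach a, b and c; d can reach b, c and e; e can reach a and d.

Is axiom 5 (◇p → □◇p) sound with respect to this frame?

By correspondence theory, 5 is valid on a frame iff R is Euclidean.
Euclidean: no — a R c and a R e, but not c R e.

No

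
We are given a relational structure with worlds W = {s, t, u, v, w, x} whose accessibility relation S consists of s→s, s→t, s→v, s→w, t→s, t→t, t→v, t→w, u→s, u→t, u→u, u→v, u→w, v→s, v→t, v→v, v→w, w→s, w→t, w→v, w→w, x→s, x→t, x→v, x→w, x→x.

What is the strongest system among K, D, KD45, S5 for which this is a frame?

D

Serial (axiom D): yes — every world has a successor (e.g. s S s).
Euclidean (axiom 5): no — u S s and u S u, but not s S u.
Transitive (axiom 4): yes — every two-step S-path is closed by a direct edge.
Reflexive (axiom T): yes — every world is S-related to itself.
So F validates K, D; KD45 would additionally require S to be Euclidean. The strongest is D.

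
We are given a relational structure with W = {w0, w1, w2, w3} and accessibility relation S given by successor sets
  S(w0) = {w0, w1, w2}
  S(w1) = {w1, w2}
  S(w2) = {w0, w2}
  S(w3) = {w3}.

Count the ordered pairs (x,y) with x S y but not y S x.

2

Enumerating: (w0,w1), (w1,w2).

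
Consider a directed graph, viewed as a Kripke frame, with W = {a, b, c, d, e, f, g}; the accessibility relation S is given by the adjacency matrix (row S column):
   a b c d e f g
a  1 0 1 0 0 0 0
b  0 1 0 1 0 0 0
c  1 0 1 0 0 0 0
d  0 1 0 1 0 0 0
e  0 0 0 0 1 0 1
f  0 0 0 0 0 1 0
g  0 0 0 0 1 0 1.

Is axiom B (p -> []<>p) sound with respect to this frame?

By correspondence theory, B is valid on a frame iff S is symmetric.
Symmetric: yes — every pair in S has its reverse in S.

Yes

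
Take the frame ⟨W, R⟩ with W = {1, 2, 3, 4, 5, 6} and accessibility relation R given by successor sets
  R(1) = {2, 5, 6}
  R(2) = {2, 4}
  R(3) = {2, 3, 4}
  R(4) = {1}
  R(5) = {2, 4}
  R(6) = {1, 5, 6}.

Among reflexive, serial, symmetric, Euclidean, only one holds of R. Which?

serial

Reflexive: no — 1 is not related to itself.
Serial: yes — every world has a successor (e.g. 1 R 2).
Symmetric: no — 1 R 2 but not 2 R 1.
Euclidean: no — 1 R 2 and 1 R 5, but not 2 R 5.
Only serial holds.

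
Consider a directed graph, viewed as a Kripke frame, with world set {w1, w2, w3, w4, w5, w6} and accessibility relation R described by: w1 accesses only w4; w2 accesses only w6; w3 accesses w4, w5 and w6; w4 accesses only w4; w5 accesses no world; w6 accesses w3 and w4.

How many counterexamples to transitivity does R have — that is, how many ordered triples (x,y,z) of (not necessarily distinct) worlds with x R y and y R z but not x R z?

Enumerating: (w2,w6,w3), (w2,w6,w4), (w3,w6,w3), (w6,w3,w5), (w6,w3,w6).

5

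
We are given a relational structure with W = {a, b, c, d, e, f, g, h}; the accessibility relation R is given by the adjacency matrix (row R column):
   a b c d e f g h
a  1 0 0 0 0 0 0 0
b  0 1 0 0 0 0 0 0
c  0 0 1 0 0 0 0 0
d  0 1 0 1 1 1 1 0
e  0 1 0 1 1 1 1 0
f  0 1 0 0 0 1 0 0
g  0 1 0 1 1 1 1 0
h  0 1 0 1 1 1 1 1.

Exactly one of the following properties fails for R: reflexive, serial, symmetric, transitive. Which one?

symmetric

Reflexive: yes — every world is R-related to itself.
Serial: yes — every world has a successor (e.g. a R a).
Symmetric: no — d R b but not b R d.
Transitive: yes — every two-step R-path is closed by a direct edge.
Only symmetric fails.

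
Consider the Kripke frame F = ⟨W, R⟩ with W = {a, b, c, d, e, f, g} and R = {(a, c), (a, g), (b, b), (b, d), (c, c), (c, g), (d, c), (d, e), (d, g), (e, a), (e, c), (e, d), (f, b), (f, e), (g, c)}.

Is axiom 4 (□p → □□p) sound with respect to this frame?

No

The schema 4 characterises exactly the transitive frames.
Transitive: no — b R d and d R c, but not b R c.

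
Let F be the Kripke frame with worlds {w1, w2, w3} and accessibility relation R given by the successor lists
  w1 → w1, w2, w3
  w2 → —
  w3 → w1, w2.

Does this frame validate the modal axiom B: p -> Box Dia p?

No

The schema B characterises exactly the symmetric frames.
Symmetric: no — w1 R w2 but not w2 R w1.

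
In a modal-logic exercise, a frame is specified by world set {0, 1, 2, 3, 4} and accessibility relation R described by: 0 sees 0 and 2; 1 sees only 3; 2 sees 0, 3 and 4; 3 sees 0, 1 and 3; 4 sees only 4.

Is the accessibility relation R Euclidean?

Euclidean: no — 2 R 0 and 2 R 3, but not 0 R 3.

No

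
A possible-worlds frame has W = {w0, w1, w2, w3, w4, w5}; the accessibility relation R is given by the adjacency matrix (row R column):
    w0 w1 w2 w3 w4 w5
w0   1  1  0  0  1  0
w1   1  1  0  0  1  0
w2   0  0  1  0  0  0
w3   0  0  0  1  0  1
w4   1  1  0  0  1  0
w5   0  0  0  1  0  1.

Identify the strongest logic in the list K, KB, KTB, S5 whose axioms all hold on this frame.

Symmetric (axiom B): yes — every pair in R has its reverse in R.
Reflexive (axiom T): yes — every world is R-related to itself.
Euclidean (axiom 5): yes — any two successors of a common world are R-related.
So F validates K, KB, KTB, S5. The strongest is S5.

S5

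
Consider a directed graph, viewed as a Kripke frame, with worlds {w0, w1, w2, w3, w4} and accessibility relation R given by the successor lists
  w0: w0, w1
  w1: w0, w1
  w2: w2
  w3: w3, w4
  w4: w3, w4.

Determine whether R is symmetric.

Yes

Symmetric: yes — every pair in R has its reverse in R.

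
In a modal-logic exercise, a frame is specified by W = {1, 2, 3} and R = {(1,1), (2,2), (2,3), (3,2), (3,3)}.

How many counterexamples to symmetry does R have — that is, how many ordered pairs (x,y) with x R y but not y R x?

R is symmetric; there are no such tuples.

0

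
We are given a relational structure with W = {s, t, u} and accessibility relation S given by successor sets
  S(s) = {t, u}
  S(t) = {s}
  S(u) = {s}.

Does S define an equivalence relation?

Reflexive: no — s is not related to itself.
Symmetric: yes — every pair in S has its reverse in S.
Transitive: no — t S s and s S u, but not t S u.
So S is not an equivalence relation.

No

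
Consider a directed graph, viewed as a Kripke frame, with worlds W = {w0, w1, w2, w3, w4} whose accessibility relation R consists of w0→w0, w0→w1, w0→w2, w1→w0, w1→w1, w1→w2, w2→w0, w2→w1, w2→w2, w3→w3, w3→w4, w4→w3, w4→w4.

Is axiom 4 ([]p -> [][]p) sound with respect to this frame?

Yes

By correspondence theory, 4 is valid on a frame iff R is transitive.
Transitive: yes — every two-step R-path is closed by a direct edge.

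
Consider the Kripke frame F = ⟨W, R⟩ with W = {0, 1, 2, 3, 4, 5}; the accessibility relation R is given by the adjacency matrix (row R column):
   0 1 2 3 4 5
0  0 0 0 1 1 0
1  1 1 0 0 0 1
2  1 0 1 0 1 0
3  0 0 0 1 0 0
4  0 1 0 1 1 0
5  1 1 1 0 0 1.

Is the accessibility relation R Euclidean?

Euclidean: no — 0 R 3 and 0 R 4, but not 3 R 4.

No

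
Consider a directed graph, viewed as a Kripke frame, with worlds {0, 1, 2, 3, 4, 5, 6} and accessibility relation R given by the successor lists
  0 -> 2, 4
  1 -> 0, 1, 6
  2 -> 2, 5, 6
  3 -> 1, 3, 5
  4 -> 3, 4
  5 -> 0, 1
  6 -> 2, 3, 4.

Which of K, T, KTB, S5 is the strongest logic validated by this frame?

K

Reflexive (axiom T): no — 0 is not related to itself.
Symmetric (axiom B): no — 0 R 2 but not 2 R 0.
Euclidean (axiom 5): no — 0 R 2 and 0 R 4, but not 2 R 4.
So F validates K; T would additionally require R to be reflexive. The strongest is K.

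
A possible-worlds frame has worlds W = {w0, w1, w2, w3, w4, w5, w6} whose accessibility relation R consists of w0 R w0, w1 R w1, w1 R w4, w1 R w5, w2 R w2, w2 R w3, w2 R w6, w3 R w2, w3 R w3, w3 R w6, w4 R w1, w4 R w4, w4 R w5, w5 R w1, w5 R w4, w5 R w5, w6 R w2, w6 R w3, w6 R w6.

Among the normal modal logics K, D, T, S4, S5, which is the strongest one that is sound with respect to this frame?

S5

Serial (axiom D): yes — every world has a successor (e.g. w0 R w0).
Reflexive (axiom T): yes — every world is R-related to itself.
Transitive (axiom 4): yes — every two-step R-path is closed by a direct edge.
Euclidean (axiom 5): yes — any two successors of a common world are R-related.
So F validates K, D, T, S4, S5. The strongest is S5.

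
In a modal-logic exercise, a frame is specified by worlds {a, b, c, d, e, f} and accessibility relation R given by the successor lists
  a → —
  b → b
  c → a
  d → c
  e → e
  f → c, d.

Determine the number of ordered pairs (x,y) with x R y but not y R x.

Enumerating: (c,a), (d,c), (f,c), (f,d).

4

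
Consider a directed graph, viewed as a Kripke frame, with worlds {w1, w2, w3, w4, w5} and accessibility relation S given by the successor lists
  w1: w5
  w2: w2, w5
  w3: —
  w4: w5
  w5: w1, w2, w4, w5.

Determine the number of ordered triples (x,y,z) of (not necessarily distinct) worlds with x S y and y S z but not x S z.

Enumerating: (w1,w5,w1), (w1,w5,w2), (w1,w5,w4), (w2,w5,w1), (w2,w5,w4), (w4,w5,w1), (w4,w5,w2), (w4,w5,w4).

8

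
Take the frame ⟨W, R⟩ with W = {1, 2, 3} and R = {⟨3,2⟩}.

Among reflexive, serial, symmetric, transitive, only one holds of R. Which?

Reflexive: no — 1 is not related to itself.
Serial: no — 1 has no R-successor.
Symmetric: no — 3 R 2 but not 2 R 3.
Transitive: yes — every two-step R-path is closed by a direct edge.
Only transitive holds.

transitive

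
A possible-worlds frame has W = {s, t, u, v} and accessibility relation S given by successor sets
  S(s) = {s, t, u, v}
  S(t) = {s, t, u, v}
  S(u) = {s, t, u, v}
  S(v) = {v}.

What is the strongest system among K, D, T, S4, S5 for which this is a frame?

S4

Serial (axiom D): yes — every world has a successor (e.g. s S s).
Reflexive (axiom T): yes — every world is S-related to itself.
Transitive (axiom 4): yes — every two-step S-path is closed by a direct edge.
Euclidean (axiom 5): no — s S v and s S t, but not v S t.
So F validates K, D, T, S4; S5 would additionally require S to be Euclidean. The strongest is S4.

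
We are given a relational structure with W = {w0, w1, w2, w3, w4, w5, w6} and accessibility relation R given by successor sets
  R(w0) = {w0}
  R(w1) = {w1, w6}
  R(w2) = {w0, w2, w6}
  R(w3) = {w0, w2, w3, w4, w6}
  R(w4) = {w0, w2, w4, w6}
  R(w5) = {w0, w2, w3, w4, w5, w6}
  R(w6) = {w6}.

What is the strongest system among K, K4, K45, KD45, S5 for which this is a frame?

K4

Transitive (axiom 4): yes — every two-step R-path is closed by a direct edge.
Euclidean (axiom 5): no — w2 R w0 and w2 R w6, but not w0 R w6.
Serial (axiom D): yes — every world has a successor (e.g. w0 R w0).
Reflexive (axiom T): yes — every world is R-related to itself.
So F validates K, K4; K45 would additionally require R to be Euclidean. The strongest is K4.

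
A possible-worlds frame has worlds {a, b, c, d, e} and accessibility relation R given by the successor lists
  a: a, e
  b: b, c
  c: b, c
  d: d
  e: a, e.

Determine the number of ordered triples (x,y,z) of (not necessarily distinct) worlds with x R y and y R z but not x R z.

R is transitive; there are no such tuples.

0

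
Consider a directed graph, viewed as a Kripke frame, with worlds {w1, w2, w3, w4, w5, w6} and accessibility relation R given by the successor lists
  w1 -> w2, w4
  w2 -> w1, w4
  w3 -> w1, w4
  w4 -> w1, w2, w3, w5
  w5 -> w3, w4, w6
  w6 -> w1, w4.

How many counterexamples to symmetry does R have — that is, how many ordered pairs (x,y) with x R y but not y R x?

Enumerating: (w3,w1), (w5,w3), (w5,w6), (w6,w1), (w6,w4).

5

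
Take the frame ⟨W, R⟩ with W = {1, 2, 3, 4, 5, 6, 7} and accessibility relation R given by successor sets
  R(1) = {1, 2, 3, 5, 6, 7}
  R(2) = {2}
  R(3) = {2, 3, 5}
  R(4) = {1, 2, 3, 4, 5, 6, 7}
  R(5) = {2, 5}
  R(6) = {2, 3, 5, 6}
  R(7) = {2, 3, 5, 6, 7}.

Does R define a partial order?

Yes

Reflexive: yes — every world is R-related to itself.
Transitive: yes — every two-step R-path is closed by a direct edge.
Antisymmetric: yes — no distinct pair is related both ways.
So R is a partial order.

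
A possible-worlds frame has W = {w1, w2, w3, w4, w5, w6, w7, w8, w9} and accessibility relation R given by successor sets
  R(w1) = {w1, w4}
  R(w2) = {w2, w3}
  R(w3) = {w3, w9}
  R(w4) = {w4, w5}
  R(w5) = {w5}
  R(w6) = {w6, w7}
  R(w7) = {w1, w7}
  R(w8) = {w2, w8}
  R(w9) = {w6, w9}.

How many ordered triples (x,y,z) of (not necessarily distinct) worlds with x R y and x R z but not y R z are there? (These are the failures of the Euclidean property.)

8

Enumerating: (w1,w4,w1), (w2,w3,w2), (w3,w9,w3), (w4,w5,w4), (w6,w7,w6), (w7,w1,w7), (w8,w2,w8), (w9,w6,w9).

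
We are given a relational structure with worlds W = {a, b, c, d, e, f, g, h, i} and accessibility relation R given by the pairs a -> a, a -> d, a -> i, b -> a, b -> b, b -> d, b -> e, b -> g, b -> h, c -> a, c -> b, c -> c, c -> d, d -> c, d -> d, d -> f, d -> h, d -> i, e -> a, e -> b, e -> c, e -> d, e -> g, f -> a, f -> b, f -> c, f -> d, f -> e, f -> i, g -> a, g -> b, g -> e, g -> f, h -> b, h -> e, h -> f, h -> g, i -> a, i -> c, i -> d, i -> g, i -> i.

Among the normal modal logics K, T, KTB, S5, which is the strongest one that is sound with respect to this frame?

K

Reflexive (axiom T): no — e is not related to itself.
Symmetric (axiom B): no — a R d but not d R a.
Euclidean (axiom 5): no — b R a and b R e, but not a R e.
So F validates K; T would additionally require R to be reflexive. The strongest is K.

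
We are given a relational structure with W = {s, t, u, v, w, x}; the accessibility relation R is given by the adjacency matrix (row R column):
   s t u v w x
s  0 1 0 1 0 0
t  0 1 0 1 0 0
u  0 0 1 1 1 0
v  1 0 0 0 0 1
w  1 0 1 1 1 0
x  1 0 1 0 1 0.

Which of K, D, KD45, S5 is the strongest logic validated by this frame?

Serial (axiom D): yes — every world has a successor (e.g. s R t).
Euclidean (axiom 5): no — s R v and s R t, but not v R t.
Transitive (axiom 4): no — s R v and v R x, but not s R x.
Reflexive (axiom T): no — s is not related to itself.
So F validates K, D; KD45 would additionally require R to be Euclidean and transitive. The strongest is D.

D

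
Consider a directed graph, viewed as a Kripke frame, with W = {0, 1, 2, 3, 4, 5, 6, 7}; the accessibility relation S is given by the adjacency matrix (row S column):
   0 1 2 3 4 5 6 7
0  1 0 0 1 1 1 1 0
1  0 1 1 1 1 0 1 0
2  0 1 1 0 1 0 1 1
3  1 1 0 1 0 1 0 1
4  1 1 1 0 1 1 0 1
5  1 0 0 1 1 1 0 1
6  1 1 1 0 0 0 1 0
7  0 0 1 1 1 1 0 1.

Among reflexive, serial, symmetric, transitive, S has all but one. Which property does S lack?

Reflexive: yes — every world is S-related to itself.
Serial: yes — every world has a successor (e.g. 0 S 0).
Symmetric: yes — every pair in S has its reverse in S.
Transitive: no — 0 S 3 and 3 S 1, but not 0 S 1.
Only transitive fails.

transitive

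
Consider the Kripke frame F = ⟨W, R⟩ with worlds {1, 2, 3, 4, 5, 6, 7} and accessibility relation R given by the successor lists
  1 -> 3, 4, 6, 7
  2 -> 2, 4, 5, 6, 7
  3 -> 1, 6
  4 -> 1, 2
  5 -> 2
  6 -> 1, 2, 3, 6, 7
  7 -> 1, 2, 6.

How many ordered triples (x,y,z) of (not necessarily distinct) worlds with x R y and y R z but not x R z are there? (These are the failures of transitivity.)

Enumerating: (1,3,1), (1,4,1), (1,4,2), (1,6,1), (1,6,2), (1,7,1), (1,7,2), (2,4,1), (2,6,1), (2,6,3), (2,7,1), (3,1,3), … and 28 more.
Total: 40.

40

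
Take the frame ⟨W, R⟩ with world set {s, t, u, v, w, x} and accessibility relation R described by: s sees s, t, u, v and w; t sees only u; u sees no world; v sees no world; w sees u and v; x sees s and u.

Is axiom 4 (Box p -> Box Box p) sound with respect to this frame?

Axiom 4 corresponds to the accessibility relation being transitive.
Transitive: no — x R s and s R t, but not x R t.

No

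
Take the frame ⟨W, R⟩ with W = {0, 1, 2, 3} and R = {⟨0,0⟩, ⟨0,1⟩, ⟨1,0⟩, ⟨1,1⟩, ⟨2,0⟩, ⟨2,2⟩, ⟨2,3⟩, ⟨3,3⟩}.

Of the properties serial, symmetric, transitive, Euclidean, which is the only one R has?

Serial: yes — every world has a successor (e.g. 0 R 0).
Symmetric: no — 2 R 0 but not 0 R 2.
Transitive: no — 2 R 0 and 0 R 1, but not 2 R 1.
Euclidean: no — 2 R 0 and 2 R 3, but not 0 R 3.
Only serial holds.

serial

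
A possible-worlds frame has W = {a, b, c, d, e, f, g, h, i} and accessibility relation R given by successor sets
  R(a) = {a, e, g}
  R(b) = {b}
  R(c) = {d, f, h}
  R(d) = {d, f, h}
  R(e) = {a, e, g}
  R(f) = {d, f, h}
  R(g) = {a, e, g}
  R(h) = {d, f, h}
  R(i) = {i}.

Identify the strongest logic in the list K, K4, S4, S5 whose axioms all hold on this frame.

Transitive (axiom 4): yes — every two-step R-path is closed by a direct edge.
Reflexive (axiom T): no — c is not related to itself.
Euclidean (axiom 5): yes — any two successors of a common world are R-related.
So F validates K, K4; S4 would additionally require R to be reflexive. The strongest is K4.

K4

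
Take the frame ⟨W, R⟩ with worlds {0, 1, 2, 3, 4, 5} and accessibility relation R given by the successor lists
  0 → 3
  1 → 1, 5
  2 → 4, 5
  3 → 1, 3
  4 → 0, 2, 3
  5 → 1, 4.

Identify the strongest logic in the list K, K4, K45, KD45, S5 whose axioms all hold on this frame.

K

Transitive (axiom 4): no — 0 R 3 and 3 R 1, but not 0 R 1.
Euclidean (axiom 5): no — 2 R 4 and 2 R 5, but not 4 R 5.
Serial (axiom D): yes — every world has a successor (e.g. 0 R 3).
Reflexive (axiom T): no — 0 is not related to itself.
So F validates K; K4 would additionally require R to be transitive. The strongest is K.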